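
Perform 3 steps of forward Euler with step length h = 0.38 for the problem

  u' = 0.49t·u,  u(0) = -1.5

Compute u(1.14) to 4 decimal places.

Euler: u_{n+1} = u_n + h·f(t_n, u_n).
t=0.000000, u=-1.500000: f=0.000000 → u ← -1.500000 + 0.38·0.000000 = -1.500000
t=0.380000, u=-1.500000: f=-0.279300 → u ← -1.500000 + 0.38·(-0.279300) = -1.606134
t=0.760000, u=-1.606134: f=-0.598124 → u ← -1.606134 + 0.38·(-0.598124) = -1.833421
u(1.14) ≈ -1.8334

-1.8334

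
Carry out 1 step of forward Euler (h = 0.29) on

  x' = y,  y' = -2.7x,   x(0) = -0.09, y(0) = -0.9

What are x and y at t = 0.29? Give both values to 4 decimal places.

-0.3510, -0.8295

Euler on (x,y): x_{n+1} = x_n + h·x', y_{n+1} = y_n + h·y'.
0.000000: (-0.090000, -0.900000); f=(-0.900000, 0.243000) → (-0.351000, -0.829530)
(x(0.29), y(0.29)) ≈ (-0.3510, -0.8295)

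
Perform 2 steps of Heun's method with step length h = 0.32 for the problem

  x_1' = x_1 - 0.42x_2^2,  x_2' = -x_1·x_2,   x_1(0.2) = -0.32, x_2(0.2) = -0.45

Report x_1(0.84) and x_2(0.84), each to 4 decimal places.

-0.6950, -0.6091

Heun on (x_1,x_2): k1 = f(t_n, state_n); k2 = f(t_n + h, state_n + h·k1); state_{n+1} = state_n + (h/2)·(k1 + k2).
0.200000: (-0.320000, -0.450000)
  k1 = (-0.405050, -0.144000)
  predictor → (-0.449616, -0.496080)
  k2 = (-0.552976, -0.223046)
  → (-0.473284, -0.508727)
0.520000: (-0.473284, -0.508727)
  k1 = (-0.581982, -0.240773)
  predictor → (-0.659518, -0.585775)
  k2 = (-0.803634, -0.386329)
  → (-0.694983, -0.609064)
(x_1(0.84), x_2(0.84)) ≈ (-0.6950, -0.6091)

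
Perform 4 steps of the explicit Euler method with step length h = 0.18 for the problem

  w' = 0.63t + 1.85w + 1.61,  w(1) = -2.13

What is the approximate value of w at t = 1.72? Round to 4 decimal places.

Euler: w_{n+1} = w_n + h·f(t_n, w_n).
t=1.000000, w=-2.130000: f=-1.700500 → w ← -2.130000 + 0.18·(-1.700500) = -2.436090
t=1.180000, w=-2.436090: f=-2.153367 → w ← -2.436090 + 0.18·(-2.153367) = -2.823696
t=1.360000, w=-2.823696: f=-2.757038 → w ← -2.823696 + 0.18·(-2.757038) = -3.319963
t=1.540000, w=-3.319963: f=-3.561731 → w ← -3.319963 + 0.18·(-3.561731) = -3.961074
w(1.72) ≈ -3.9611

-3.9611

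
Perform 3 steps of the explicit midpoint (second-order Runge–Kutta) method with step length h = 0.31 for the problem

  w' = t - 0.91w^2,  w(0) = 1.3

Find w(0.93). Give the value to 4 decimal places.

0.9403

Midpoint: k1 = f(t_n, w_n); k2 = f(t_n + h/2, w_n + (h/2)·k1); w_{n+1} = w_n + h·k2.
t=0.000000, w=1.300000:
  k1 = f(0.000000, 1.300000) = -1.537900
  k2 = f(0.155000, 1.061626) = -0.870614
  w ← 1.300000 + 0.31·(-0.870614) = 1.030110
t=0.310000, w=1.030110:
  k1 = f(0.310000, 1.030110) = -0.655624
  k2 = f(0.465000, 0.928488) = -0.319501
  w ← 1.030110 + 0.31·(-0.319501) = 0.931064
t=0.620000, w=0.931064:
  k1 = f(0.620000, 0.931064) = -0.168861
  k2 = f(0.775000, 0.904891) = 0.029867
  w ← 0.931064 + 0.31·0.029867 = 0.940323
w(0.93) ≈ 0.9403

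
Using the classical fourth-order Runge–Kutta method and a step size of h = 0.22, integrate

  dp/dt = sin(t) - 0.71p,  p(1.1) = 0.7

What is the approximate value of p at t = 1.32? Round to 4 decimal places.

RK4: k1 = f(t_n, p_n); k2 = f(t_n + h/2, p_n + (h/2)·k1); k3 = f(t_n + h/2, p_n + (h/2)·k2); k4 = f(t_n + h, p_n + h·k3); p_{n+1} = p_n + (h/6)·(k1 + 2k2 + 2k3 + k4).
t=1.100000, p=0.700000:
  k1 = f(1.100000, 0.700000) = 0.394207
  k2 = f(1.210000, 0.743363) = 0.407828
  k3 = f(1.210000, 0.744861) = 0.406765
  k4 = f(1.320000, 0.789488) = 0.408178
  p ← 0.700000 + (0.22/6)·(k1 + 2k2 + 2k3 + k4) = 0.789158
p(1.32) ≈ 0.7892

0.7892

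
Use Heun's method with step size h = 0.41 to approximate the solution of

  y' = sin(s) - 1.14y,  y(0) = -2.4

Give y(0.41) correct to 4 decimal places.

-1.4587

Heun: k1 = f(s_n, y_n); k2 = f(s_n + h, y_n + h·k1); y_{n+1} = y_n + (h/2)·(k1 + k2).
s=0.000000, y=-2.400000:
  k1 = f(0.000000, -2.400000) = 2.736000
  k2 = f(0.410000, -1.278240) = 1.855803
  y ← -2.400000 + (0.41/2)·(2.736000 + 1.855803) = -1.458680
y(0.41) ≈ -1.4587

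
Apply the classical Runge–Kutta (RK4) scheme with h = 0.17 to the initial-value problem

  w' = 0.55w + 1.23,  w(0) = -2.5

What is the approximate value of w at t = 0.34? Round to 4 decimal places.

RK4: k1 = f(t_n, w_n); k2 = f(t_n + h/2, w_n + (h/2)·k1); k3 = f(t_n + h/2, w_n + (h/2)·k2); k4 = f(t_n + h, w_n + h·k3); w_{n+1} = w_n + (h/6)·(k1 + 2k2 + 2k3 + k4).
t=0.000000, w=-2.500000:
  k1 = f(0.000000, -2.500000) = -0.145000
  k2 = f(0.085000, -2.512325) = -0.151779
  k3 = f(0.085000, -2.512901) = -0.152096
  k4 = f(0.170000, -2.525856) = -0.159221
  w ← -2.500000 + (0.17/6)·(k1 + 2k2 + 2k3 + k4) = -2.525839
t=0.170000, w=-2.525839:
  k1 = f(0.170000, -2.525839) = -0.159212
  k2 = f(0.255000, -2.539372) = -0.166655
  k3 = f(0.255000, -2.540005) = -0.167003
  k4 = f(0.340000, -2.554230) = -0.174826
  w ← -2.525839 + (0.17/6)·(k1 + 2k2 + 2k3 + k4) = -2.554211
w(0.34) ≈ -2.5542

-2.5542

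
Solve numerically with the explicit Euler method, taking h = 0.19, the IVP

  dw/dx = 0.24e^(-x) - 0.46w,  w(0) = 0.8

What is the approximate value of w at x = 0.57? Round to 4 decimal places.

Euler: w_{n+1} = w_n + h·f(x_n, w_n).
x=0.000000, w=0.800000: f=-0.128000 → w ← 0.800000 + 0.19·(-0.128000) = 0.775680
x=0.190000, w=0.775680: f=-0.158343 → w ← 0.775680 + 0.19·(-0.158343) = 0.745595
x=0.380000, w=0.745595: f=-0.178847 → w ← 0.745595 + 0.19·(-0.178847) = 0.711614
w(0.57) ≈ 0.7116

0.7116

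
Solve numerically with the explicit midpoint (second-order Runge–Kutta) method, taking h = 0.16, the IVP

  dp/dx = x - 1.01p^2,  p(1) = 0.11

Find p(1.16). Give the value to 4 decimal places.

Midpoint: k1 = f(x_n, p_n); k2 = f(x_n + h/2, p_n + (h/2)·k1); p_{n+1} = p_n + h·k2.
x=1.000000, p=0.110000:
  k1 = f(1.000000, 0.110000) = 0.987779
  k2 = f(1.080000, 0.189022) = 1.043913
  p ← 0.110000 + 0.16·1.043913 = 0.277026
p(1.16) ≈ 0.2770

0.2770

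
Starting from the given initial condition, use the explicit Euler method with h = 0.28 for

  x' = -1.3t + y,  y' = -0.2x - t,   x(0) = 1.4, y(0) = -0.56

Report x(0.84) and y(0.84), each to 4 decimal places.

0.5385, -0.9971

Euler on (x,y): x_{n+1} = x_n + h·x', y_{n+1} = y_n + h·y'.
0.000000: (1.400000, -0.560000); f=(-0.560000, -0.280000) → (1.243200, -0.638400)
0.280000: (1.243200, -0.638400); f=(-1.002400, -0.528640) → (0.962528, -0.786419)
0.560000: (0.962528, -0.786419); f=(-1.514419, -0.752506) → (0.538491, -0.997121)
(x(0.84), y(0.84)) ≈ (0.5385, -0.9971)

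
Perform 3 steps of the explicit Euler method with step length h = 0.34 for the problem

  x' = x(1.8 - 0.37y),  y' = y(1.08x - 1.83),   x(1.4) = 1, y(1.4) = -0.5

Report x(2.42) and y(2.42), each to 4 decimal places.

Euler on (x,y): x_{n+1} = x_n + h·x', y_{n+1} = y_n + h·y'.
1.400000: (1.000000, -0.500000); f=(1.985000, 0.375000) → (1.674900, -0.372500)
1.740000: (1.674900, -0.372500); f=(3.245663, 0.007863) → (2.778425, -0.369827)
2.080000: (2.778425, -0.369827); f=(5.381354, -0.432956) → (4.608086, -0.517032)
(x(2.42), y(2.42)) ≈ (4.6081, -0.5170)

4.6081, -0.5170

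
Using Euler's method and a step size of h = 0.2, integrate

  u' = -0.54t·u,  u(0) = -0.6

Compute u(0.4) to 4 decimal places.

Euler: u_{n+1} = u_n + h·f(t_n, u_n).
t=0.000000, u=-0.600000: f=0.000000 → u ← -0.600000 + 0.2·0.000000 = -0.600000
t=0.200000, u=-0.600000: f=0.064800 → u ← -0.600000 + 0.2·0.064800 = -0.587040
u(0.4) ≈ -0.5870

-0.5870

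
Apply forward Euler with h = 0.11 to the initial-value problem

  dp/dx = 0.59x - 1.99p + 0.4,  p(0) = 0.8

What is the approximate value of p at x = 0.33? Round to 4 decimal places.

0.5063

Euler: p_{n+1} = p_n + h·f(x_n, p_n).
x=0.000000, p=0.800000: f=-1.192000 → p ← 0.800000 + 0.11·(-1.192000) = 0.668880
x=0.110000, p=0.668880: f=-0.866171 → p ← 0.668880 + 0.11·(-0.866171) = 0.573601
x=0.220000, p=0.573601: f=-0.611666 → p ← 0.573601 + 0.11·(-0.611666) = 0.506318
p(0.33) ≈ 0.5063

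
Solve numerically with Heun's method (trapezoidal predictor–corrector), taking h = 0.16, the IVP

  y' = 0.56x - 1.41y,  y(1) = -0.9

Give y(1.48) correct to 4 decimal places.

Heun: k1 = f(x_n, y_n); k2 = f(x_n + h, y_n + h·k1); y_{n+1} = y_n + (h/2)·(k1 + k2).
x=1.000000, y=-0.900000:
  k1 = f(1.000000, -0.900000) = 1.829000
  k2 = f(1.160000, -0.607360) = 1.505978
  y ← -0.900000 + (0.16/2)·(1.829000 + 1.505978) = -0.633202
x=1.160000, y=-0.633202:
  k1 = f(1.160000, -0.633202) = 1.542415
  k2 = f(1.320000, -0.386415) = 1.284046
  y ← -0.633202 + (0.16/2)·(1.542415 + 1.284046) = -0.407085
x=1.320000, y=-0.407085:
  k1 = f(1.320000, -0.407085) = 1.313190
  k2 = f(1.480000, -0.196975) = 1.106534
  y ← -0.407085 + (0.16/2)·(1.313190 + 1.106534) = -0.213507
y(1.48) ≈ -0.2135

-0.2135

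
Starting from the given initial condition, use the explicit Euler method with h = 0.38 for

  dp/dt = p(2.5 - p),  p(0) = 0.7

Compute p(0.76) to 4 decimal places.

Euler: p_{n+1} = p_n + h·f(t_n, p_n).
t=0.000000, p=0.700000: f=1.260000 → p ← 0.700000 + 0.38·1.260000 = 1.178800
t=0.380000, p=1.178800: f=1.557431 → p ← 1.178800 + 0.38·1.557431 = 1.770624
p(0.76) ≈ 1.7706

1.7706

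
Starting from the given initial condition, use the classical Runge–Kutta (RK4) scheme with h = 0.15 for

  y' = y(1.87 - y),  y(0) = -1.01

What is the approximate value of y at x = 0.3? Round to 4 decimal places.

RK4: k1 = f(x_n, y_n); k2 = f(x_n + h/2, y_n + (h/2)·k1); k3 = f(x_n + h/2, y_n + (h/2)·k2); k4 = f(x_n + h, y_n + h·k3); y_{n+1} = y_n + (h/6)·(k1 + 2k2 + 2k3 + k4).
x=0.000000, y=-1.010000:
  k1 = f(0.000000, -1.010000) = -2.908800
  k2 = f(0.075000, -1.228160) = -3.805036
  k3 = f(0.075000, -1.295378) = -4.100360
  k4 = f(0.150000, -1.625054) = -5.679651
  y ← -1.010000 + (0.15/6)·(k1 + 2k2 + 2k3 + k4) = -1.619981
x=0.150000, y=-1.619981:
  k1 = f(0.150000, -1.619981) = -5.653703
  k2 = f(0.225000, -2.044009) = -8.000269
  k3 = f(0.225000, -2.220001) = -9.079808
  k4 = f(0.300000, -2.981952) = -14.468290
  y ← -1.619981 + (0.15/6)·(k1 + 2k2 + 2k3 + k4) = -2.977035
y(0.3) ≈ -2.9770

-2.9770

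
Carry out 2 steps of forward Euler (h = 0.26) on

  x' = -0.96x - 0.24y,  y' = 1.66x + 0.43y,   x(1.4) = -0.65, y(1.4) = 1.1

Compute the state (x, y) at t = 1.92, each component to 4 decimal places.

-0.4763, 0.8077

Euler on (x,y): x_{n+1} = x_n + h·x', y_{n+1} = y_n + h·y'.
1.400000: (-0.650000, 1.100000); f=(0.360000, -0.606000) → (-0.556400, 0.942440)
1.660000: (-0.556400, 0.942440); f=(0.307958, -0.518375) → (-0.476331, 0.807663)
(x(1.92), y(1.92)) ≈ (-0.4763, 0.8077)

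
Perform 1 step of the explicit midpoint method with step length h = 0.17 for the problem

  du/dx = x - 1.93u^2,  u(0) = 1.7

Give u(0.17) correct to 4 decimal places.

Midpoint: k1 = f(x_n, u_n); k2 = f(x_n + h/2, u_n + (h/2)·k1); u_{n+1} = u_n + h·k2.
x=0.000000, u=1.700000:
  k1 = f(0.000000, 1.700000) = -5.577700
  k2 = f(0.085000, 1.225896) = -2.815442
  u ← 1.700000 + 0.17·(-2.815442) = 1.221375
u(0.17) ≈ 1.2214

1.2214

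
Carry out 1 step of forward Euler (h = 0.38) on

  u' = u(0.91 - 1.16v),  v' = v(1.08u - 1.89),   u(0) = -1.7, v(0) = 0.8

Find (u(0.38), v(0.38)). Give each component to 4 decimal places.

Euler on (u,v): u_{n+1} = u_n + h·u', v_{n+1} = v_n + h·v'.
0.000000: (-1.700000, 0.800000); f=(0.030600, -2.980800) → (-1.688372, -0.332704)
(u(0.38), v(0.38)) ≈ (-1.6884, -0.3327)

-1.6884, -0.3327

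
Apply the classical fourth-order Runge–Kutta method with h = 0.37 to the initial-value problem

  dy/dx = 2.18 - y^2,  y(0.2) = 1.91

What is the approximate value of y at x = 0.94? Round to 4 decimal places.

RK4: k1 = f(x_n, y_n); k2 = f(x_n + h/2, y_n + (h/2)·k1); k3 = f(x_n + h/2, y_n + (h/2)·k2); k4 = f(x_n + h, y_n + h·k3); y_{n+1} = y_n + (h/6)·(k1 + 2k2 + 2k3 + k4).
x=0.200000, y=1.910000:
  k1 = f(0.200000, 1.910000) = -1.468100
  k2 = f(0.385000, 1.638402) = -0.504359
  k3 = f(0.385000, 1.816693) = -1.120375
  k4 = f(0.570000, 1.495461) = -0.056404
  y ← 1.910000 + (0.37/6)·(k1 + 2k2 + 2k3 + k4) = 1.615605
x=0.570000, y=1.615605:
  k1 = f(0.570000, 1.615605) = -0.430179
  k2 = f(0.755000, 1.536022) = -0.179363
  k3 = f(0.755000, 1.582423) = -0.324062
  k4 = f(0.940000, 1.495702) = -0.057125
  y ← 1.615605 + (0.37/6)·(k1 + 2k2 + 2k3 + k4) = 1.523465
y(0.94) ≈ 1.5235

1.5235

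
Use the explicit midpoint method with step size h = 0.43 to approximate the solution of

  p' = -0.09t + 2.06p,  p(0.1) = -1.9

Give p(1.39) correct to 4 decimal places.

Midpoint: k1 = f(t_n, p_n); k2 = f(t_n + h/2, p_n + (h/2)·k1); p_{n+1} = p_n + h·k2.
t=0.100000, p=-1.900000:
  k1 = f(0.100000, -1.900000) = -3.923000
  k2 = f(0.315000, -2.743445) = -5.679847
  p ← -1.900000 + 0.43·(-5.679847) = -4.342334
t=0.530000, p=-4.342334:
  k1 = f(0.530000, -4.342334) = -8.992908
  k2 = f(0.745000, -6.275809) = -12.995217
  p ← -4.342334 + 0.43·(-12.995217) = -9.930277
t=0.960000, p=-9.930277:
  k1 = f(0.960000, -9.930277) = -20.542772
  k2 = f(1.175000, -14.346973) = -29.660515
  p ← -9.930277 + 0.43·(-29.660515) = -22.684299
p(1.39) ≈ -22.6843

-22.6843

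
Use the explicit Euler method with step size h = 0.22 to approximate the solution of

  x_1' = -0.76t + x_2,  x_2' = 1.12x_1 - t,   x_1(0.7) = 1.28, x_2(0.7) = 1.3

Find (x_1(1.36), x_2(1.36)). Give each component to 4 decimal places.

1.7816, 1.7636

Euler on (x_1,x_2): x_1_{n+1} = x_1_n + h·x_1', x_2_{n+1} = x_2_n + h·x_2'.
0.700000: (1.280000, 1.300000); f=(0.768000, 0.733600) → (1.448960, 1.461392)
0.920000: (1.448960, 1.461392); f=(0.762192, 0.702835) → (1.616642, 1.616016)
1.140000: (1.616642, 1.616016); f=(0.749616, 0.670639) → (1.781558, 1.763556)
(x_1(1.36), x_2(1.36)) ≈ (1.7816, 1.7636)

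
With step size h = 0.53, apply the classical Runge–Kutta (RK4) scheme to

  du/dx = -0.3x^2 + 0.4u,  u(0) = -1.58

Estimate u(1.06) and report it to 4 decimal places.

-2.5472

RK4: k1 = f(x_n, u_n); k2 = f(x_n + h/2, u_n + (h/2)·k1); k3 = f(x_n + h/2, u_n + (h/2)·k2); k4 = f(x_n + h, u_n + h·k3); u_{n+1} = u_n + (h/6)·(k1 + 2k2 + 2k3 + k4).
x=0.000000, u=-1.580000:
  k1 = f(0.000000, -1.580000) = -0.632000
  k2 = f(0.265000, -1.747480) = -0.720060
  k3 = f(0.265000, -1.770816) = -0.729394
  k4 = f(0.530000, -1.966579) = -0.870901
  u ← -1.580000 + (0.53/6)·(k1 + 2k2 + 2k3 + k4) = -1.968826
x=0.530000, u=-1.968826:
  k1 = f(0.530000, -1.968826) = -0.871801
  k2 = f(0.795000, -2.199854) = -1.069549
  k3 = f(0.795000, -2.252257) = -1.090510
  k4 = f(1.060000, -2.546797) = -1.355799
  u ← -1.968826 + (0.53/6)·(k1 + 2k2 + 2k3 + k4) = -2.547208
u(1.06) ≈ -2.5472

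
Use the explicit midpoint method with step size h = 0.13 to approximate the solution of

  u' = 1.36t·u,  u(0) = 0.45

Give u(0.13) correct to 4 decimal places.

Midpoint: k1 = f(t_n, u_n); k2 = f(t_n + h/2, u_n + (h/2)·k1); u_{n+1} = u_n + h·k2.
t=0.000000, u=0.450000:
  k1 = f(0.000000, 0.450000) = 0.000000
  k2 = f(0.065000, 0.450000) = 0.039780
  u ← 0.450000 + 0.13·0.039780 = 0.455171
u(0.13) ≈ 0.4552

0.4552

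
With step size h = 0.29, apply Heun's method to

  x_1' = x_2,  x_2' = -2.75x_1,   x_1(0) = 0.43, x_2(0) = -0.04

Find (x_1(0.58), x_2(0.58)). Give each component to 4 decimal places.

Heun on (x_1,x_2): k1 = f(t_n, state_n); k2 = f(t_n + h, state_n + h·k1); state_{n+1} = state_n + (h/2)·(k1 + k2).
0.000000: (0.430000, -0.040000)
  k1 = (-0.040000, -1.182500)
  predictor → (0.418400, -0.382925)
  k2 = (-0.382925, -1.150600)
  → (0.368676, -0.378299)
0.290000: (0.368676, -0.378299)
  k1 = (-0.378299, -1.013859)
  predictor → (0.258969, -0.672319)
  k2 = (-0.672319, -0.712165)
  → (0.216336, -0.628573)
(x_1(0.58), x_2(0.58)) ≈ (0.2163, -0.6286)

0.2163, -0.6286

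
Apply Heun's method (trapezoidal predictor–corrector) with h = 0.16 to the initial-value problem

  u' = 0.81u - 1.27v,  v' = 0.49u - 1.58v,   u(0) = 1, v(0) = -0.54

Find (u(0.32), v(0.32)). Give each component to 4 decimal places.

Heun on (u,v): k1 = f(t_n, state_n); k2 = f(t_n + h, state_n + h·k1); state_{n+1} = state_n + (h/2)·(k1 + k2).
0.000000: (1.000000, -0.540000)
  k1 = (1.495800, 1.343200)
  predictor → (1.239328, -0.325088)
  k2 = (1.416717, 1.120910)
  → (1.233001, -0.342871)
0.160000: (1.233001, -0.342871)
  k1 = (1.434178, 1.145907)
  predictor → (1.462470, -0.159526)
  k2 = (1.387199, 0.968661)
  → (1.458711, -0.173706)
(u(0.32), v(0.32)) ≈ (1.4587, -0.1737)

1.4587, -0.1737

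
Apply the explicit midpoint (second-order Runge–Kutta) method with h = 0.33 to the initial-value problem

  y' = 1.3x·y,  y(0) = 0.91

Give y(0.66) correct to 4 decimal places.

1.1960

Midpoint: k1 = f(x_n, y_n); k2 = f(x_n + h/2, y_n + (h/2)·k1); y_{n+1} = y_n + h·k2.
x=0.000000, y=0.910000:
  k1 = f(0.000000, 0.910000) = 0.000000
  k2 = f(0.165000, 0.910000) = 0.195195
  y ← 0.910000 + 0.33·0.195195 = 0.974414
x=0.330000, y=0.974414:
  k1 = f(0.330000, 0.974414) = 0.418024
  k2 = f(0.495000, 1.043388) = 0.671420
  y ← 0.974414 + 0.33·0.671420 = 1.195983
y(0.66) ≈ 1.1960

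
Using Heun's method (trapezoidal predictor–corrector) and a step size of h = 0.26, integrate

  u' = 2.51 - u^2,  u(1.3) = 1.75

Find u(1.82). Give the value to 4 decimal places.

Heun: k1 = f(s_n, u_n); k2 = f(s_n + h, u_n + h·k1); u_{n+1} = u_n + (h/2)·(k1 + k2).
s=1.300000, u=1.750000:
  k1 = f(1.300000, 1.750000) = -0.552500
  k2 = f(1.560000, 1.606350) = -0.070360
  u ← 1.750000 + (0.26/2)·(-0.552500 + (-0.070360)) = 1.669028
s=1.560000, u=1.669028:
  k1 = f(1.560000, 1.669028) = -0.275655
  k2 = f(1.820000, 1.597358) = -0.041552
  u ← 1.669028 + (0.26/2)·(-0.275655 + (-0.041552)) = 1.627791
u(1.82) ≈ 1.6278

1.6278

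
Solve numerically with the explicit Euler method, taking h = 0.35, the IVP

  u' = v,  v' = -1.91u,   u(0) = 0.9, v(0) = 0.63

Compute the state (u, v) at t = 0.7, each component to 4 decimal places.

1.1304, -0.7207

Euler on (u,v): u_{n+1} = u_n + h·u', v_{n+1} = v_n + h·v'.
0.000000: (0.900000, 0.630000); f=(0.630000, -1.719000) → (1.120500, 0.028350)
0.350000: (1.120500, 0.028350); f=(0.028350, -2.140155) → (1.130423, -0.720704)
(u(0.7), v(0.7)) ≈ (1.1304, -0.7207)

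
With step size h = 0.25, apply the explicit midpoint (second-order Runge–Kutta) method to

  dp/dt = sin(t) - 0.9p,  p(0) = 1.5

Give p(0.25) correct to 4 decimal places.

Midpoint: k1 = f(t_n, p_n); k2 = f(t_n + h/2, p_n + (h/2)·k1); p_{n+1} = p_n + h·k2.
t=0.000000, p=1.500000:
  k1 = f(0.000000, 1.500000) = -1.350000
  k2 = f(0.125000, 1.331250) = -1.073450
  p ← 1.500000 + 0.25·(-1.073450) = 1.231637
p(0.25) ≈ 1.2316

1.2316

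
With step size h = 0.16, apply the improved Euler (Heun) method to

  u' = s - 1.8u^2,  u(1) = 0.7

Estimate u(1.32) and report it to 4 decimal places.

Heun: k1 = f(s_n, u_n); k2 = f(s_n + h, u_n + h·k1); u_{n+1} = u_n + (h/2)·(k1 + k2).
s=1.000000, u=0.700000:
  k1 = f(1.000000, 0.700000) = 0.118000
  k2 = f(1.160000, 0.718880) = 0.229781
  u ← 0.700000 + (0.16/2)·(0.118000 + 0.229781) = 0.727822
s=1.160000, u=0.727822:
  k1 = f(1.160000, 0.727822) = 0.206494
  k2 = f(1.320000, 0.760862) = 0.277962
  u ← 0.727822 + (0.16/2)·(0.206494 + 0.277962) = 0.766579
u(1.32) ≈ 0.7666

0.7666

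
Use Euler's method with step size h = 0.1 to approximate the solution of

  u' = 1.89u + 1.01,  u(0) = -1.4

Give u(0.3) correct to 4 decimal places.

Euler: u_{n+1} = u_n + h·f(s_n, u_n).
s=0.000000, u=-1.400000: f=-1.636000 → u ← -1.400000 + 0.1·(-1.636000) = -1.563600
s=0.100000, u=-1.563600: f=-1.945204 → u ← -1.563600 + 0.1·(-1.945204) = -1.758120
s=0.200000, u=-1.758120: f=-2.312848 → u ← -1.758120 + 0.1·(-2.312848) = -1.989405
u(0.3) ≈ -1.9894

-1.9894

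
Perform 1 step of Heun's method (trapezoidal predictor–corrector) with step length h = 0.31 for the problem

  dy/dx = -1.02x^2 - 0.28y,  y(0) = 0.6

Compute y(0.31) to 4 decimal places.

0.5350

Heun: k1 = f(x_n, y_n); k2 = f(x_n + h, y_n + h·k1); y_{n+1} = y_n + (h/2)·(k1 + k2).
x=0.000000, y=0.600000:
  k1 = f(0.000000, 0.600000) = -0.168000
  k2 = f(0.310000, 0.547920) = -0.251440
  y ← 0.600000 + (0.31/2)·(-0.168000 + (-0.251440)) = 0.534987
y(0.31) ≈ 0.5350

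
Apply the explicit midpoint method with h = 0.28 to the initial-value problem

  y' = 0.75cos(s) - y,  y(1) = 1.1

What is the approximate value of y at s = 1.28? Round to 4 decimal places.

0.9069

Midpoint: k1 = f(s_n, y_n); k2 = f(s_n + h/2, y_n + (h/2)·k1); y_{n+1} = y_n + h·k2.
s=1.000000, y=1.100000:
  k1 = f(1.000000, 1.100000) = -0.694773
  k2 = f(1.140000, 1.002732) = -0.689536
  y ← 1.100000 + 0.28·(-0.689536) = 0.906930
y(1.28) ≈ 0.9069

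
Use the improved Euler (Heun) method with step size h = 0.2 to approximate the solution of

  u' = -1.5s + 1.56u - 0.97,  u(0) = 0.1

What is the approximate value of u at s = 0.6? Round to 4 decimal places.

Heun: k1 = f(s_n, u_n); k2 = f(s_n + h, u_n + h·k1); u_{n+1} = u_n + (h/2)·(k1 + k2).
s=0.000000, u=0.100000:
  k1 = f(0.000000, 0.100000) = -0.814000
  k2 = f(0.200000, -0.062800) = -1.367968
  u ← 0.100000 + (0.2/2)·(-0.814000 + (-1.367968)) = -0.118197
s=0.200000, u=-0.118197:
  k1 = f(0.200000, -0.118197) = -1.454387
  k2 = f(0.400000, -0.409074) = -2.208156
  u ← -0.118197 + (0.2/2)·(-1.454387 + (-2.208156)) = -0.484451
s=0.400000, u=-0.484451:
  k1 = f(0.400000, -0.484451) = -2.325744
  k2 = f(0.600000, -0.949600) = -3.351376
  u ← -0.484451 + (0.2/2)·(-2.325744 + (-3.351376)) = -1.052163
u(0.6) ≈ -1.0522

-1.0522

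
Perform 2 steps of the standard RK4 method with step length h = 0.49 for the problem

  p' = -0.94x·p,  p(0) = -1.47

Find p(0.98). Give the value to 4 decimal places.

-0.9360

RK4: k1 = f(x_n, p_n); k2 = f(x_n + h/2, p_n + (h/2)·k1); k3 = f(x_n + h/2, p_n + (h/2)·k2); k4 = f(x_n + h, p_n + h·k3); p_{n+1} = p_n + (h/6)·(k1 + 2k2 + 2k3 + k4).
x=0.000000, p=-1.470000:
  k1 = f(0.000000, -1.470000) = 0.000000
  k2 = f(0.245000, -1.470000) = 0.338541
  k3 = f(0.245000, -1.387057) = 0.319439
  k4 = f(0.490000, -1.313475) = 0.604986
  p ← -1.470000 + (0.49/6)·(k1 + 2k2 + 2k3 + k4) = -1.313123
x=0.490000, p=-1.313123:
  k1 = f(0.490000, -1.313123) = 0.604824
  k2 = f(0.735000, -1.164941) = 0.804858
  k3 = f(0.735000, -1.115933) = 0.770998
  k4 = f(0.980000, -0.935334) = 0.861629
  p ← -1.313123 + (0.49/6)·(k1 + 2k2 + 2k3 + k4) = -0.935973
p(0.98) ≈ -0.9360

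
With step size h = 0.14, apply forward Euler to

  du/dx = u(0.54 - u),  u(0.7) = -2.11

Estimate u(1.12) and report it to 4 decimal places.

Euler: u_{n+1} = u_n + h·f(x_n, u_n).
x=0.700000, u=-2.110000: f=-5.591500 → u ← -2.110000 + 0.14·(-5.591500) = -2.892810
x=0.840000, u=-2.892810: f=-9.930467 → u ← -2.892810 + 0.14·(-9.930467) = -4.283075
x=0.980000, u=-4.283075: f=-20.657596 → u ← -4.283075 + 0.14·(-20.657596) = -7.175139
u(1.12) ≈ -7.1751

-7.1751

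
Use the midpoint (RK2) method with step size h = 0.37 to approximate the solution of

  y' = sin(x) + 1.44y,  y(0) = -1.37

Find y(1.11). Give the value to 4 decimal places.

-5.4961

Midpoint: k1 = f(x_n, y_n); k2 = f(x_n + h/2, y_n + (h/2)·k1); y_{n+1} = y_n + h·k2.
x=0.000000, y=-1.370000:
  k1 = f(0.000000, -1.370000) = -1.972800
  k2 = f(0.185000, -1.734968) = -2.314407
  y ← -1.370000 + 0.37·(-2.314407) = -2.226331
x=0.370000, y=-2.226331:
  k1 = f(0.370000, -2.226331) = -2.844301
  k2 = f(0.555000, -2.752526) = -3.436695
  y ← -2.226331 + 0.37·(-3.436695) = -3.497908
x=0.740000, y=-3.497908:
  k1 = f(0.740000, -3.497908) = -4.362699
  k2 = f(0.925000, -4.305007) = -5.400590
  y ← -3.497908 + 0.37·(-5.400590) = -5.496126
y(1.11) ≈ -5.4961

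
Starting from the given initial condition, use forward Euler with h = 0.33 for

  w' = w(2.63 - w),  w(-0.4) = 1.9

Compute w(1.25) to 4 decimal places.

Euler: w_{n+1} = w_n + h·f(s_n, w_n).
s=-0.400000, w=1.900000: f=1.387000 → w ← 1.900000 + 0.33·1.387000 = 2.357710
s=-0.070000, w=2.357710: f=0.641981 → w ← 2.357710 + 0.33·0.641981 = 2.569564
s=0.260000, w=2.569564: f=0.155295 → w ← 2.569564 + 0.33·0.155295 = 2.620811
s=0.590000, w=2.620811: f=0.024083 → w ← 2.620811 + 0.33·0.024083 = 2.628758
s=0.920000, w=2.628758: f=0.003264 → w ← 2.628758 + 0.33·0.003264 = 2.629835
w(1.25) ≈ 2.6298

2.6298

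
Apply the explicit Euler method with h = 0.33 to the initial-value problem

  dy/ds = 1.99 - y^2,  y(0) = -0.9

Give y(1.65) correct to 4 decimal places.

1.3822

Euler: y_{n+1} = y_n + h·f(s_n, y_n).
s=0.000000, y=-0.900000: f=1.180000 → y ← -0.900000 + 0.33·1.180000 = -0.510600
s=0.330000, y=-0.510600: f=1.729288 → y ← -0.510600 + 0.33·1.729288 = 0.060065
s=0.660000, y=0.060065: f=1.986392 → y ← 0.060065 + 0.33·1.986392 = 0.715574
s=0.990000, y=0.715574: f=1.477953 → y ← 0.715574 + 0.33·1.477953 = 1.203299
s=1.320000, y=1.203299: f=0.542072 → y ← 1.203299 + 0.33·0.542072 = 1.382183
y(1.65) ≈ 1.3822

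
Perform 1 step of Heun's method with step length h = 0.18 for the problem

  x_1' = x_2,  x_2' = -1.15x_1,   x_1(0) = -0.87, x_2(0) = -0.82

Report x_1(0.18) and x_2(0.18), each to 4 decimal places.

Heun on (x_1,x_2): k1 = f(x_n, state_n); k2 = f(x_n + h, state_n + h·k1); state_{n+1} = state_n + (h/2)·(k1 + k2).
0.000000: (-0.870000, -0.820000)
  k1 = (-0.820000, 1.000500)
  predictor → (-1.017600, -0.639910)
  k2 = (-0.639910, 1.170240)
  → (-1.001392, -0.624633)
(x_1(0.18), x_2(0.18)) ≈ (-1.0014, -0.6246)

-1.0014, -0.6246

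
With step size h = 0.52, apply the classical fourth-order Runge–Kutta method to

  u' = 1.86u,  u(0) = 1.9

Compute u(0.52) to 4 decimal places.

RK4: k1 = f(x_n, u_n); k2 = f(x_n + h/2, u_n + (h/2)·k1); k3 = f(x_n + h/2, u_n + (h/2)·k2); k4 = f(x_n + h, u_n + h·k3); u_{n+1} = u_n + (h/6)·(k1 + 2k2 + 2k3 + k4).
x=0.000000, u=1.900000:
  k1 = f(0.000000, 1.900000) = 3.534000
  k2 = f(0.260000, 2.818840) = 5.243042
  k3 = f(0.260000, 3.263191) = 6.069535
  k4 = f(0.520000, 5.056158) = 9.404455
  u ← 1.900000 + (0.52/6)·(k1 + 2k2 + 2k3 + k4) = 4.982180
u(0.52) ≈ 4.9822

4.9822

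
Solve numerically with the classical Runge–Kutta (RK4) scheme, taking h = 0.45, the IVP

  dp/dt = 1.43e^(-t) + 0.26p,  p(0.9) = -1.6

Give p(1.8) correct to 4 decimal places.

RK4: k1 = f(t_n, p_n); k2 = f(t_n + h/2, p_n + (h/2)·k1); k3 = f(t_n + h/2, p_n + (h/2)·k2); k4 = f(t_n + h, p_n + h·k3); p_{n+1} = p_n + (h/6)·(k1 + 2k2 + 2k3 + k4).
t=0.900000, p=-1.600000:
  k1 = f(0.900000, -1.600000) = 0.165395
  k2 = f(1.125000, -1.562786) = 0.057929
  k3 = f(1.125000, -1.586966) = 0.051642
  k4 = f(1.350000, -1.576761) = -0.039244
  p ← -1.600000 + (0.45/6)·(k1 + 2k2 + 2k3 + k4) = -1.574103
t=1.350000, p=-1.574103:
  k1 = f(1.350000, -1.574103) = -0.038553
  k2 = f(1.575000, -1.582778) = -0.115501
  k3 = f(1.575000, -1.600091) = -0.120003
  k4 = f(1.800000, -1.628104) = -0.186930
  p ← -1.574103 + (0.45/6)·(k1 + 2k2 + 2k3 + k4) = -1.626340
p(1.8) ≈ -1.6263

-1.6263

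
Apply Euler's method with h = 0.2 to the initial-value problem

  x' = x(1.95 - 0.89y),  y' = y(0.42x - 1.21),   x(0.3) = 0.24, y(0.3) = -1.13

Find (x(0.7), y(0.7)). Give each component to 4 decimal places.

0.5906, -0.6947

Euler on (x,y): x_{n+1} = x_n + h·x', y_{n+1} = y_n + h·y'.
0.300000: (0.240000, -1.130000); f=(0.709368, 1.253396) → (0.381874, -0.879321)
0.500000: (0.381874, -0.879321); f=(1.043506, 0.922947) → (0.590575, -0.694731)
(x(0.7), y(0.7)) ≈ (0.5906, -0.6947)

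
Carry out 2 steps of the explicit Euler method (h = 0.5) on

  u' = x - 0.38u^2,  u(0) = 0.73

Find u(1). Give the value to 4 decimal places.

Euler: u_{n+1} = u_n + h·f(x_n, u_n).
x=0.000000, u=0.730000: f=-0.202502 → u ← 0.730000 + 0.5·(-0.202502) = 0.628749
x=0.500000, u=0.628749: f=0.349776 → u ← 0.628749 + 0.5·0.349776 = 0.803637
u(1) ≈ 0.8036

0.8036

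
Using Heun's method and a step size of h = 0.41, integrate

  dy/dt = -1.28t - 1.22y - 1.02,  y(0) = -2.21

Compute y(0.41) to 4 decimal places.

-1.8022

Heun: k1 = f(t_n, y_n); k2 = f(t_n + h, y_n + h·k1); y_{n+1} = y_n + (h/2)·(k1 + k2).
t=0.000000, y=-2.210000:
  k1 = f(0.000000, -2.210000) = 1.676200
  k2 = f(0.410000, -1.522758) = 0.312965
  y ← -2.210000 + (0.41/2)·(1.676200 + 0.312965) = -1.802221
y(0.41) ≈ -1.8022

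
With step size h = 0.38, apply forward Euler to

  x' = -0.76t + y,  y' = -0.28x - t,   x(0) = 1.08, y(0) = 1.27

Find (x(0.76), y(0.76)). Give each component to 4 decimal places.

1.8918, 0.8444

Euler on (x,y): x_{n+1} = x_n + h·x', y_{n+1} = y_n + h·y'.
0.000000: (1.080000, 1.270000); f=(1.270000, -0.302400) → (1.562600, 1.155088)
0.380000: (1.562600, 1.155088); f=(0.866288, -0.817528) → (1.891789, 0.844427)
(x(0.76), y(0.76)) ≈ (1.8918, 0.8444)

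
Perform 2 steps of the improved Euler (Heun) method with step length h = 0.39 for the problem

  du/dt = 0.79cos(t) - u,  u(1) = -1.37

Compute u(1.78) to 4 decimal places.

-0.6061

Heun: k1 = f(t_n, u_n); k2 = f(t_n + h, u_n + h·k1); u_{n+1} = u_n + (h/2)·(k1 + k2).
t=1.000000, u=-1.370000:
  k1 = f(1.000000, -1.370000) = 1.796839
  k2 = f(1.390000, -0.669233) = 0.811285
  u ← -1.370000 + (0.39/2)·(1.796839 + 0.811285) = -0.861416
t=1.390000, u=-0.861416:
  k1 = f(1.390000, -0.861416) = 1.003468
  k2 = f(1.780000, -0.470063) = 0.305995
  u ← -0.861416 + (0.39/2)·(1.003468 + 0.305995) = -0.606070
u(1.78) ≈ -0.6061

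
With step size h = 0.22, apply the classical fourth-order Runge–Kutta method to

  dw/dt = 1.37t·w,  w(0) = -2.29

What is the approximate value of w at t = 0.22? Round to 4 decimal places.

-2.3672

RK4: k1 = f(t_n, w_n); k2 = f(t_n + h/2, w_n + (h/2)·k1); k3 = f(t_n + h/2, w_n + (h/2)·k2); k4 = f(t_n + h, w_n + h·k3); w_{n+1} = w_n + (h/6)·(k1 + 2k2 + 2k3 + k4).
t=0.000000, w=-2.290000:
  k1 = f(0.000000, -2.290000) = 0.000000
  k2 = f(0.110000, -2.290000) = -0.345103
  k3 = f(0.110000, -2.327961) = -0.350824
  k4 = f(0.220000, -2.367181) = -0.713468
  w ← -2.290000 + (0.22/6)·(k1 + 2k2 + 2k3 + k4) = -2.367195
w(0.22) ≈ -2.3672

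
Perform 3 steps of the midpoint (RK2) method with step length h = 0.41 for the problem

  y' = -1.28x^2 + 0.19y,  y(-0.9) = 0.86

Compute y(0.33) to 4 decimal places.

Midpoint: k1 = f(x_n, y_n); k2 = f(x_n + h/2, y_n + (h/2)·k1); y_{n+1} = y_n + h·k2.
x=-0.900000, y=0.860000:
  k1 = f(-0.900000, 0.860000) = -0.873400
  k2 = f(-0.695000, 0.680953) = -0.488891
  y ← 0.860000 + 0.41·(-0.488891) = 0.659555
x=-0.490000, y=0.659555:
  k1 = f(-0.490000, 0.659555) = -0.182013
  k2 = f(-0.285000, 0.622242) = 0.014258
  y ← 0.659555 + 0.41·0.014258 = 0.665401
x=-0.080000, y=0.665401:
  k1 = f(-0.080000, 0.665401) = 0.118234
  k2 = f(0.125000, 0.689638) = 0.111031
  y ← 0.665401 + 0.41·0.111031 = 0.710923
y(0.33) ≈ 0.7109

0.7109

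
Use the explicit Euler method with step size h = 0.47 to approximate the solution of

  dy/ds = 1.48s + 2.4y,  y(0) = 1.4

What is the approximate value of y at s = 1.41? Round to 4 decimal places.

Euler: y_{n+1} = y_n + h·f(s_n, y_n).
s=0.000000, y=1.400000: f=3.360000 → y ← 1.400000 + 0.47·3.360000 = 2.979200
s=0.470000, y=2.979200: f=7.845680 → y ← 2.979200 + 0.47·7.845680 = 6.666670
s=0.940000, y=6.666670: f=17.391207 → y ← 6.666670 + 0.47·17.391207 = 14.840537
y(1.41) ≈ 14.8405

14.8405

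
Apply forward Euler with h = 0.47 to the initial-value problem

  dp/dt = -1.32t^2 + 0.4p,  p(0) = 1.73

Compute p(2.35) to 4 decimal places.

-0.5677

Euler: p_{n+1} = p_n + h·f(t_n, p_n).
t=0.000000, p=1.730000: f=0.692000 → p ← 1.730000 + 0.47·0.692000 = 2.055240
t=0.470000, p=2.055240: f=0.530508 → p ← 2.055240 + 0.47·0.530508 = 2.304579
t=0.940000, p=2.304579: f=-0.244520 → p ← 2.304579 + 0.47·(-0.244520) = 2.189654
t=1.410000, p=2.189654: f=-1.748430 → p ← 2.189654 + 0.47·(-1.748430) = 1.367892
t=1.880000, p=1.367892: f=-4.118251 → p ← 1.367892 + 0.47·(-4.118251) = -0.567686
p(2.35) ≈ -0.5677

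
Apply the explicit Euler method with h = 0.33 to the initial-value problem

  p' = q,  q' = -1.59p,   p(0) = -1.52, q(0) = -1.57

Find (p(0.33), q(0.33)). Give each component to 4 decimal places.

Euler on (p,q): p_{n+1} = p_n + h·p', q_{n+1} = q_n + h·q'.
0.000000: (-1.520000, -1.570000); f=(-1.570000, 2.416800) → (-2.038100, -0.772456)
(p(0.33), q(0.33)) ≈ (-2.0381, -0.7725)

-2.0381, -0.7725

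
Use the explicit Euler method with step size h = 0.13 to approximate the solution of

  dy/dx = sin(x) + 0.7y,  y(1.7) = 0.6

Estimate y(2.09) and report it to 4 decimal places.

Euler: y_{n+1} = y_n + h·f(x_n, y_n).
x=1.700000, y=0.600000: f=1.411665 → y ← 0.600000 + 0.13·1.411665 = 0.783516
x=1.830000, y=0.783516: f=1.515056 → y ← 0.783516 + 0.13·1.515056 = 0.980474
x=1.960000, y=0.980474: f=1.611543 → y ← 0.980474 + 0.13·1.611543 = 1.189974
y(2.09) ≈ 1.1900

1.1900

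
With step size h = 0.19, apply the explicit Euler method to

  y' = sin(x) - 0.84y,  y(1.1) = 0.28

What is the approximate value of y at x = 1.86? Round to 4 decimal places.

0.7172

Euler: y_{n+1} = y_n + h·f(x_n, y_n).
x=1.100000, y=0.280000: f=0.656007 → y ← 0.280000 + 0.19·0.656007 = 0.404641
x=1.290000, y=0.404641: f=0.620936 → y ← 0.404641 + 0.19·0.620936 = 0.522619
x=1.480000, y=0.522619: f=0.556881 → y ← 0.522619 + 0.19·0.556881 = 0.628427
x=1.670000, y=0.628427: f=0.467205 → y ← 0.628427 + 0.19·0.467205 = 0.717196
y(1.86) ≈ 0.7172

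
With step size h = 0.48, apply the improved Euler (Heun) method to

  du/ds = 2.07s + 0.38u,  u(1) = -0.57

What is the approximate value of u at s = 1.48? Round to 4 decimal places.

0.6392

Heun: k1 = f(s_n, u_n); k2 = f(s_n + h, u_n + h·k1); u_{n+1} = u_n + (h/2)·(k1 + k2).
s=1.000000, u=-0.570000:
  k1 = f(1.000000, -0.570000) = 1.853400
  k2 = f(1.480000, 0.319632) = 3.185060
  u ← -0.570000 + (0.48/2)·(1.853400 + 3.185060) = 0.639230
u(1.48) ≈ 0.6392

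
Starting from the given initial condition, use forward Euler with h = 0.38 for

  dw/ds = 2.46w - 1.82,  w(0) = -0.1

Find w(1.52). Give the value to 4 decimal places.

-11.0292

Euler: w_{n+1} = w_n + h·f(s_n, w_n).
s=0.000000, w=-0.100000: f=-2.066000 → w ← -0.100000 + 0.38·(-2.066000) = -0.885080
s=0.380000, w=-0.885080: f=-3.997297 → w ← -0.885080 + 0.38·(-3.997297) = -2.404053
s=0.760000, w=-2.404053: f=-7.733970 → w ← -2.404053 + 0.38·(-7.733970) = -5.342961
s=1.140000, w=-5.342961: f=-14.963685 → w ← -5.342961 + 0.38·(-14.963685) = -11.029162
w(1.52) ≈ -11.0292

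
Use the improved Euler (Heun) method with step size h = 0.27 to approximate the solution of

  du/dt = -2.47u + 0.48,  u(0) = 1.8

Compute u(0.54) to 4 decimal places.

0.6898

Heun: k1 = f(t_n, u_n); k2 = f(t_n + h, u_n + h·k1); u_{n+1} = u_n + (h/2)·(k1 + k2).
t=0.000000, u=1.800000:
  k1 = f(0.000000, 1.800000) = -3.966000
  k2 = f(0.270000, 0.729180) = -1.321075
  u ← 1.800000 + (0.27/2)·(-3.966000 + (-1.321075)) = 1.086245
t=0.270000, u=1.086245:
  k1 = f(0.270000, 1.086245) = -2.203025
  k2 = f(0.540000, 0.491428) = -0.733828
  u ← 1.086245 + (0.27/2)·(-2.203025 + (-0.733828)) = 0.689770
u(0.54) ≈ 0.6898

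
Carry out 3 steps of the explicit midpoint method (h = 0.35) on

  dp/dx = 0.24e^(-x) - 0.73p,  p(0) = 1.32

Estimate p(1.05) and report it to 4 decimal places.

0.7181

Midpoint: k1 = f(x_n, p_n); k2 = f(x_n + h/2, p_n + (h/2)·k1); p_{n+1} = p_n + h·k2.
x=0.000000, p=1.320000:
  k1 = f(0.000000, 1.320000) = -0.723600
  k2 = f(0.175000, 1.193370) = -0.669690
  p ← 1.320000 + 0.35·(-0.669690) = 1.085608
x=0.350000, p=1.085608:
  k1 = f(0.350000, 1.085608) = -0.623369
  k2 = f(0.525000, 0.976519) = -0.570885
  p ← 1.085608 + 0.35·(-0.570885) = 0.885798
x=0.700000, p=0.885798:
  k1 = f(0.700000, 0.885798) = -0.527452
  k2 = f(0.875000, 0.793494) = -0.479204
  p ← 0.885798 + 0.35·(-0.479204) = 0.718077
p(1.05) ≈ 0.7181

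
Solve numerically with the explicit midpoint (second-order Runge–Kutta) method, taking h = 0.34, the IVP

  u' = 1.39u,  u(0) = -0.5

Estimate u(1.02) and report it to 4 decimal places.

Midpoint: k1 = f(t_n, u_n); k2 = f(t_n + h/2, u_n + (h/2)·k1); u_{n+1} = u_n + h·k2.
t=0.000000, u=-0.500000:
  k1 = f(0.000000, -0.500000) = -0.695000
  k2 = f(0.170000, -0.618150) = -0.859228
  u ← -0.500000 + 0.34·(-0.859228) = -0.792138
t=0.340000, u=-0.792138:
  k1 = f(0.340000, -0.792138) = -1.101071
  k2 = f(0.510000, -0.979320) = -1.361255
  u ← -0.792138 + 0.34·(-1.361255) = -1.254964
t=0.680000, u=-1.254964:
  k1 = f(0.680000, -1.254964) = -1.744400
  k2 = f(0.850000, -1.551512) = -2.156602
  u ← -1.254964 + 0.34·(-2.156602) = -1.988209
u(1.02) ≈ -1.9882

-1.9882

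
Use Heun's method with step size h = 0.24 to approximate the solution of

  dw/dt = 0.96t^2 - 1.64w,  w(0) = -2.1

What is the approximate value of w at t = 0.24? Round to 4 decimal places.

Heun: k1 = f(t_n, w_n); k2 = f(t_n + h, w_n + h·k1); w_{n+1} = w_n + (h/2)·(k1 + k2).
t=0.000000, w=-2.100000:
  k1 = f(0.000000, -2.100000) = 3.444000
  k2 = f(0.240000, -1.273440) = 2.143738
  w ← -2.100000 + (0.24/2)·(3.444000 + 2.143738) = -1.429471
w(0.24) ≈ -1.4295

-1.4295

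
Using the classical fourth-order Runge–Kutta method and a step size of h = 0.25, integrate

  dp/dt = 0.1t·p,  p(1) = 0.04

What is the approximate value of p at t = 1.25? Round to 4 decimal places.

0.0411

RK4: k1 = f(t_n, p_n); k2 = f(t_n + h/2, p_n + (h/2)·k1); k3 = f(t_n + h/2, p_n + (h/2)·k2); k4 = f(t_n + h, p_n + h·k3); p_{n+1} = p_n + (h/6)·(k1 + 2k2 + 2k3 + k4).
t=1.000000, p=0.040000:
  k1 = f(1.000000, 0.040000) = 0.004000
  k2 = f(1.125000, 0.040500) = 0.004556
  k3 = f(1.125000, 0.040570) = 0.004564
  k4 = f(1.250000, 0.041141) = 0.005143
  p ← 0.040000 + (0.25/6)·(k1 + 2k2 + 2k3 + k4) = 0.041141
p(1.25) ≈ 0.0411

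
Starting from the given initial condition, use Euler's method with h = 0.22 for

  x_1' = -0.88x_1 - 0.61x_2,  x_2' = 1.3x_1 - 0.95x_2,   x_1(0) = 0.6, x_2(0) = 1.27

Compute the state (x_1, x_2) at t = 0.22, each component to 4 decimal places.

0.3134, 1.1762

Euler on (x_1,x_2): x_1_{n+1} = x_1_n + h·x_1', x_2_{n+1} = x_2_n + h·x_2'.
0.000000: (0.600000, 1.270000); f=(-1.302700, -0.426500) → (0.313406, 1.176170)
(x_1(0.22), x_2(0.22)) ≈ (0.3134, 1.1762)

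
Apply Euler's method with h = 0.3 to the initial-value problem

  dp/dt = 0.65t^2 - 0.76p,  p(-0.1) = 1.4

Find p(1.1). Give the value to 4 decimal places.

0.6653

Euler: p_{n+1} = p_n + h·f(t_n, p_n).
t=-0.100000, p=1.400000: f=-1.057500 → p ← 1.400000 + 0.3·(-1.057500) = 1.082750
t=0.200000, p=1.082750: f=-0.796890 → p ← 1.082750 + 0.3·(-0.796890) = 0.843683
t=0.500000, p=0.843683: f=-0.478699 → p ← 0.843683 + 0.3·(-0.478699) = 0.700073
t=0.800000, p=0.700073: f=-0.116056 → p ← 0.700073 + 0.3·(-0.116056) = 0.665257
p(1.1) ≈ 0.6653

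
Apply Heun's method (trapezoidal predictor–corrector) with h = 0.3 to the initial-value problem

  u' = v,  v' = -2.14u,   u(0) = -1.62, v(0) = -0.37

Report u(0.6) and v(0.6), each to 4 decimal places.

Heun on (u,v): k1 = f(x_n, state_n); k2 = f(x_n + h, state_n + h·k1); state_{n+1} = state_n + (h/2)·(k1 + k2).
0.000000: (-1.620000, -0.370000)
  k1 = (-0.370000, 3.466800)
  predictor → (-1.731000, 0.670040)
  k2 = (0.670040, 3.704340)
  → (-1.574994, 0.705671)
0.300000: (-1.574994, 0.705671)
  k1 = (0.705671, 3.370487)
  predictor → (-1.363293, 1.716817)
  k2 = (1.716817, 2.917446)
  → (-1.211621, 1.648861)
(u(0.6), v(0.6)) ≈ (-1.2116, 1.6489)

-1.2116, 1.6489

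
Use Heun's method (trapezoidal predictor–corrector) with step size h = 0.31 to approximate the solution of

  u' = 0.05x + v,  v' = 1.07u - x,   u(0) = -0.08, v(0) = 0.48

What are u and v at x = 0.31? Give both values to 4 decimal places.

0.0671, 0.4301

Heun on (u,v): k1 = f(x_n, state_n); k2 = f(x_n + h, state_n + h·k1); state_{n+1} = state_n + (h/2)·(k1 + k2).
0.000000: (-0.080000, 0.480000)
  k1 = (0.480000, -0.085600)
  predictor → (0.068800, 0.453464)
  k2 = (0.468964, -0.236384)
  → (0.067089, 0.430092)
(u(0.31), v(0.31)) ≈ (0.0671, 0.4301)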